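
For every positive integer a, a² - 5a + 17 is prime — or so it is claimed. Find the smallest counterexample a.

The first 12 eligible values, up to a = 12, all satisfy the conclusion.
a = 13: a² - 5a + 17 = 121 = 11 × 11, composite.

a = 13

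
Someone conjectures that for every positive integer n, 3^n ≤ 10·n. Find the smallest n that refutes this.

n = 4

For n = 1, 2, 3 the conclusion holds.
n = 4: 3^n = 81 and 10·n = 40, so 81 > 40.
Thus n = 4 disproves the claim, and no smaller n works.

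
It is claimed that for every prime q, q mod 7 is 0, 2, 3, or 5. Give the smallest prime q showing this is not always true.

q = 11

Check each prime q in order until the claim fails.
The first 4 eligible values, up to q = 7, all satisfy the conclusion.
q = 11: 11 mod 7 = 4 — not in {0, 2, 3, 5}.
So q = 11 is the smallest counterexample.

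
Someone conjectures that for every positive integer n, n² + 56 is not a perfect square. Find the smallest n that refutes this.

Check each positive integer n in order until n² + 56 is a perfect square.
The first 4 eligible values, up to n = 4, all satisfy the conclusion.
n = 5: 5² + 56 = 81 = 9², a perfect square.

n = 5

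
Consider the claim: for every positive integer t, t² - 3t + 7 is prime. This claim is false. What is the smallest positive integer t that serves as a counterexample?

A counterexample is any positive integer t such that t² - 3t + 7 is not prime; we check each in order.
The first 5 eligible values, up to t = 5, all satisfy the conclusion.
t = 6: t² - 3t + 7 = 25 = 5 × 5, composite.
Hence t = 6 is a counterexample.

t = 6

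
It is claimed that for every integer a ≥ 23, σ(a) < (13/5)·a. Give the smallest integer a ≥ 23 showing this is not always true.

The first 37 eligible values, up to a = 59, all satisfy the conclusion.
a = 60: σ(60) = 168; 168 ≥ 156.
Thus a = 60 disproves the claim, and no smaller a works.

a = 60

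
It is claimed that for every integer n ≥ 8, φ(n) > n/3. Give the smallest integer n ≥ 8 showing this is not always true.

We need the least integer n ≥ 8 for which the claim fails.
The first 4 eligible values, up to n = 11, all satisfy the conclusion.
n = 12: φ(12) = 4 and 12/3 = 4, so φ(12) ≤ 12/3.
So n = 12 is the smallest counterexample.

n = 12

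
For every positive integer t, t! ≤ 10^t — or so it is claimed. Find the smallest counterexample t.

The first 24 eligible values, up to t = 24, all satisfy the conclusion.
t = 25: t! = 15511210043330985984000000 and 10^t = 10000000000000000000000000, so 15511210043330985984000000 > 10000000000000000000000000.

t = 25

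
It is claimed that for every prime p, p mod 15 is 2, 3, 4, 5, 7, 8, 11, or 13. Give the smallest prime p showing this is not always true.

A counterexample is any prime p such that the claim fails; we check each in order.
For p = 2, 3, 5, 7, 11, 13, 17, 19, 23 the conclusion holds.
p = 29: 29 mod 15 = 14 — not in {2, 3, 4, 5, 7, 8, 11, 13}.

p = 29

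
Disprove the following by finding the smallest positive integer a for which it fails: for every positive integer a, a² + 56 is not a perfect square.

a = 5

A counterexample is any positive integer a such that a² + 56 is a perfect square; we check each in order.
The first 4 eligible values, up to a = 4, all satisfy the conclusion.
a = 5: 5² + 56 = 81 = 9², a perfect square.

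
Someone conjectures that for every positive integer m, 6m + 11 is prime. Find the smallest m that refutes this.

We need the least positive integer m for which 6m + 11 is not prime.
m = 1: 6m + 11 = 17, prime.
m = 2: 6m + 11 = 23, prime.
m = 3: 6m + 11 = 29, prime.
m = 4: 6m + 11 = 35 = 5 × 7, composite.
So m = 4 is the smallest counterexample.

m = 4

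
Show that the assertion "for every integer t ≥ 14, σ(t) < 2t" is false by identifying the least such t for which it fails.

t = 18

t = 14: σ(14) = 24; 24 < 28.
t = 15: σ(15) = 24; 24 < 30.
t = 16: σ(16) = 31; 31 < 32.
t = 17: σ(17) = 18; 18 < 34.
t = 18: σ(18) = 39; 39 ≥ 36.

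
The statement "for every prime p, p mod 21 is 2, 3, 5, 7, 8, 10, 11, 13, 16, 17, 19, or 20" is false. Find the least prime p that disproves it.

p = 43

Check each prime p in order until the claim fails.
For p = 2, 3, 5, 7, …, 31, 37, 41 the conclusion holds.
p = 43: 43 mod 21 = 1 — not in {2, 3, 5, 7, 8, 10, 11, 13, 16, 17, 19, 20}.
Hence p = 43 is a counterexample.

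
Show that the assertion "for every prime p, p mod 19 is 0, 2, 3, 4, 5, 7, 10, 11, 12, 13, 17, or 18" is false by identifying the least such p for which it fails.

p = 47

A counterexample is any prime p such that the claim fails; we check each in order.
For p = 2, 3, 5, 7, …, 37, 41, 43 the conclusion holds.
p = 47: 47 mod 19 = 9 — not in {0, 2, 3, 4, 5, 7, 10, 11, 12, 13, 17, 18}.
Hence p = 47 is a counterexample.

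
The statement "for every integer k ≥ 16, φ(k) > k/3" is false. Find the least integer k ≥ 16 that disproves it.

k = 18

k = 16: φ(16) = 8 and 16/3 = 16/3, so φ(16) > 16/3.
k = 17: φ(17) = 16 and 17/3 = 17/3, so φ(17) > 17/3.
k = 18: φ(18) = 6 and 18/3 = 6, so φ(18) ≤ 18/3.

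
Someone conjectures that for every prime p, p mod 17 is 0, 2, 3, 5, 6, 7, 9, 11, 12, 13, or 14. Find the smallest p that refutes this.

p = 59

A counterexample is any prime p such that the claim fails; we check each in order.
For p = 2, 3, 5, 7, …, 43, 47, 53 the conclusion holds.
p = 59: 59 mod 17 = 8 — not in {0, 2, 3, 5, 6, 7, 9, 11, 12, 13, 14}.
Thus p = 59 disproves the claim, and no smaller p works.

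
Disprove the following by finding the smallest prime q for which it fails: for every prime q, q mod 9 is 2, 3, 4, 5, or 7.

q = 17

We need the least prime q for which the claim fails.
For q = 2, 3, 5, 7, 11, 13 the conclusion holds.
q = 17: 17 mod 9 = 8 — not in {2, 3, 4, 5, 7}.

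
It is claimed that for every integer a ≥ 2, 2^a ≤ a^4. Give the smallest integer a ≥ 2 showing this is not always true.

a = 17

The first 15 eligible values, up to a = 16, all satisfy the conclusion.
a = 17: 2^a = 131072 and a^4 = 83521, so 131072 > 83521.
So a = 17 is the smallest counterexample.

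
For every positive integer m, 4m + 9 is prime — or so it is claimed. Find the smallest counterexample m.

We need the least positive integer m for which 4m + 9 is not prime.
For m = 1, 2 the conclusion holds.
m = 3: 4m + 9 = 21 = 3 × 7, composite.

m = 3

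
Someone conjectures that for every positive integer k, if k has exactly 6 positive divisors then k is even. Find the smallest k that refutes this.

The first 6 eligible values, up to k = 44, all satisfy the conclusion.
k = 45: divisors of 45: 1, 3, 5, 9, 15, 45; 45 is odd.

k = 45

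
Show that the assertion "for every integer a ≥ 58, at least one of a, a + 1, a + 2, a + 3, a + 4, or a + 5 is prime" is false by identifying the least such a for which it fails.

A counterexample is any integer a ≥ 58 such that a, a + 1, a + 2, a + 3, a + 4, a + 5 are all composite; we check each in order.
For a = 58, 59, 60, 61, …, 87, 88, 89 the conclusion holds.
a = 90: 90 = 2 × 45; 91 = 7 × 13; 92 = 2 × 46; 93 = 3 × 31; 94 = 2 × 47; 95 = 5 × 19 — all composite.
Thus a = 90 disproves the claim, and no smaller a works.

a = 90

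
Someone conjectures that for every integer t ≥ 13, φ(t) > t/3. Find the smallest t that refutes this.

A counterexample is any integer t ≥ 13 such that the claim fails; we check each in order.
The first 5 eligible values, up to t = 17, all satisfy the conclusion.
t = 18: φ(18) = 6 and 18/3 = 6, so φ(18) ≤ 18/3.
Thus t = 18 disproves the claim, and no smaller t works.

t = 18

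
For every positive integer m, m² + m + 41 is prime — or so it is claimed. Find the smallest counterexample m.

We need the least positive integer m for which m² + m + 41 is not prime.
For m = 1, 2, 3, 4, …, 37, 38, 39 the conclusion holds.
m = 40: m² + m + 41 = 1681 = 41 × 41, composite.
So m = 40 is the smallest counterexample.

m = 40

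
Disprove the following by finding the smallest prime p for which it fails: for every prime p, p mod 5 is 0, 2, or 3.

For p = 2, 3, 5, 7 the conclusion holds.
p = 11: 11 mod 5 = 1 — not in {0, 2, 3}.

p = 11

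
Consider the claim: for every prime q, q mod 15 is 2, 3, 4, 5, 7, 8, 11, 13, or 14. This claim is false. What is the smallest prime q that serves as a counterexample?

We need the least prime q for which the claim fails.
For q = 2, 3, 5, 7, 11, 13, 17, 19, 23, 29 the conclusion holds.
q = 31: 31 mod 15 = 1 — not in {2, 3, 4, 5, 7, 8, 11, 13, 14}.
Hence q = 31 is a counterexample.

q = 31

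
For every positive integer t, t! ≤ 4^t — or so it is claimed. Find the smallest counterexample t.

Check each positive integer t in order until t! > 4^t.
The first 8 eligible values, up to t = 8, all satisfy the conclusion.
t = 9: t! = 362880 and 4^t = 262144, so 362880 > 262144.
Thus t = 9 disproves the claim, and no smaller t works.

t = 9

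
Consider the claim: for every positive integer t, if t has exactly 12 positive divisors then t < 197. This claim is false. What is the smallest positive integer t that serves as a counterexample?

A counterexample is any positive integer t such that t has exactly 12 positive divisors but the claim fails; we check each in order.
For t = 60, 72, 84, 90, …, 150, 156, 160 the conclusion holds.
t = 198: τ(198) = 12; 198 ≥ 197.
Hence t = 198 is a counterexample.

t = 198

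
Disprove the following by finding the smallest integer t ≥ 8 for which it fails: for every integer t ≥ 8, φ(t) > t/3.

t = 8: φ(8) = 4 and 8/3 = 8/3, so φ(8) > 8/3.
t = 9: φ(9) = 6 and 9/3 = 3, so φ(9) > 9/3.
t = 10: φ(10) = 4 and 10/3 = 10/3, so φ(10) > 10/3.
t = 11: φ(11) = 10 and 11/3 = 11/3, so φ(11) > 11/3.
t = 12: φ(12) = 4 and 12/3 = 4, so φ(12) ≤ 12/3.
Hence t = 12 is a counterexample.

t = 12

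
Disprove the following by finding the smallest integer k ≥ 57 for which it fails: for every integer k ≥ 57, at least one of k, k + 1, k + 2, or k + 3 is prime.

k = 62

We need the least integer k ≥ 57 for which k, k + 1, k + 2, k + 3 are all composite.
For k = 57, 58, 59, 60, 61 the conclusion holds.
k = 62: 62 = 2 × 31; 63 = 3 × 21; 64 = 2 × 32; 65 = 5 × 13 — all composite.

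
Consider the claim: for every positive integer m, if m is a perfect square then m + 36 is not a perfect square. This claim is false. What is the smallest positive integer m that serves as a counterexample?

m = 64

Check each positive integer m in order until m is a perfect square but m + 36 is a perfect square.
The first 7 eligible values, up to m = 49, all satisfy the conclusion.
m = 64: 64 = 8² and 64 + 36 = 100 = 10².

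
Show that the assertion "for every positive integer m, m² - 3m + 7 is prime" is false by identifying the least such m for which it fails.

m = 6

A counterexample is any positive integer m such that m² - 3m + 7 is not prime; we check each in order.
For m = 1, 2, 3, 4, 5 the conclusion holds.
m = 6: m² - 3m + 7 = 25 = 5 × 5, composite.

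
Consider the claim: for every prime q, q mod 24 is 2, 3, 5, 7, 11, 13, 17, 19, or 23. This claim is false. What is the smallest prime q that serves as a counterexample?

q = 73

We need the least prime q for which the claim fails.
The first 20 eligible values, up to q = 71, all satisfy the conclusion.
q = 73: 73 mod 24 = 1 — not in {2, 3, 5, 7, 11, 13, 17, 19, 23}.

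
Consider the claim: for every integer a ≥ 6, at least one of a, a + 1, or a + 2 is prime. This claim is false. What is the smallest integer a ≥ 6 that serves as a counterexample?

a = 8

A counterexample is any integer a ≥ 6 such that a, a + 1, a + 2 are all composite; we check each in order.
a = 6: 7 is prime.
a = 7: 7 is prime.
a = 8: 8 = 2 × 4; 9 = 3 × 3; 10 = 2 × 5 — all composite.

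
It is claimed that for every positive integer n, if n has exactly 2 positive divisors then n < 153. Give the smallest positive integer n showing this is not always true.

The first 36 eligible values, up to n = 151, all satisfy the conclusion.
n = 157: τ(157) = 2; 157 ≥ 153.

n = 157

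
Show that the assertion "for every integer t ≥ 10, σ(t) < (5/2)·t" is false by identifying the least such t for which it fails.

For t = 10, 11, 12, 13, …, 21, 22, 23 the conclusion holds.
t = 24: σ(24) = 60; 60 ≥ 60.

t = 24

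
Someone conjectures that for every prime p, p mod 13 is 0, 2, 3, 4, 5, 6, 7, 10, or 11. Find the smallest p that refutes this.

The first 14 eligible values, up to p = 43, all satisfy the conclusion.
p = 47: 47 mod 13 = 8 — not in {0, 2, 3, 4, 5, 6, 7, 10, 11}.

p = 47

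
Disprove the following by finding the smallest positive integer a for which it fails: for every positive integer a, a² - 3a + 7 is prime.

a = 6

A counterexample is any positive integer a such that a² - 3a + 7 is not prime; we check each in order.
a = 1: a² - 3a + 7 = 5, prime.
a = 2: a² - 3a + 7 = 5, prime.
a = 3: a² - 3a + 7 = 7, prime.
a = 4: a² - 3a + 7 = 11, prime.
a = 5: a² - 3a + 7 = 17, prime.
a = 6: a² - 3a + 7 = 25 = 5 × 5, composite.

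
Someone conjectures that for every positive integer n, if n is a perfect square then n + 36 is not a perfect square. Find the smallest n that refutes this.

n = 1: 1 + 36 = 37, not a perfect square.
n = 4: 4 + 36 = 40, not a perfect square.
n = 9: 9 + 36 = 45, not a perfect square.
n = 16: 16 + 36 = 52, not a perfect square.
n = 25: 25 + 36 = 61, not a perfect square.
n = 36: 36 + 36 = 72, not a perfect square.
n = 49: 49 + 36 = 85, not a perfect square.
n = 64: 64 = 8² and 64 + 36 = 100 = 10².
So n = 64 is the smallest counterexample.

n = 64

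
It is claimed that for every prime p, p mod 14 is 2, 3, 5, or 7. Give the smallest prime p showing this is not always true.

p = 11

Check each prime p in order until the claim fails.
p = 2: 2 mod 14 = 2.
p = 3: 3 mod 14 = 3.
p = 5: 5 mod 14 = 5.
p = 7: 7 mod 14 = 7.
p = 11: 11 mod 14 = 11 — not in {2, 3, 5, 7}.
Thus p = 11 disproves the claim, and no smaller p works.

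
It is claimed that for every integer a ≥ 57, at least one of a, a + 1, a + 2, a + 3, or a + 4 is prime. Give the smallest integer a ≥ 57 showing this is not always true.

a = 62

Check each integer a ≥ 57 in order until a, a + 1, a + 2, a + 3, a + 4 are all composite.
The first 5 eligible values, up to a = 61, all satisfy the conclusion.
a = 62: 62 = 2 × 31; 63 = 3 × 21; 64 = 2 × 32; 65 = 5 × 13; 66 = 2 × 33 — all composite.
Hence a = 62 is a counterexample.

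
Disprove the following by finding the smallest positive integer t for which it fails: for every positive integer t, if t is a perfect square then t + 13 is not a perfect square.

Check each positive integer t in order until t is a perfect square but t + 13 is a perfect square.
For t = 1, 4, 9, 16, 25 the conclusion holds.
t = 36: 36 = 6² and 36 + 13 = 49 = 7².
So t = 36 is the smallest counterexample.

t = 36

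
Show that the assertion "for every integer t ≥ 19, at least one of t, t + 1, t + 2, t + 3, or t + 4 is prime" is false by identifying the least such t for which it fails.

We need the least integer t ≥ 19 for which t, t + 1, t + 2, t + 3, t + 4 are all composite.
t = 19: 19 is prime.
t = 20: 23 is prime.
t = 21: 23 is prime.
t = 22: 23 is prime.
t = 23: 23 is prime.
t = 24: 24 = 2 × 12; 25 = 5 × 5; 26 = 2 × 13; 27 = 3 × 9; 28 = 2 × 14 — all composite.

t = 24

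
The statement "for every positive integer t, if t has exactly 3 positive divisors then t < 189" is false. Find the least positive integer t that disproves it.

t = 289

A counterexample is any positive integer t such that t has exactly 3 positive divisors but the claim fails; we check each in order.
For t = 4, 9, 25, 49, 121, 169 the conclusion holds.
t = 289: τ(289) = 3; 289 ≥ 189.
So t = 289 is the smallest counterexample.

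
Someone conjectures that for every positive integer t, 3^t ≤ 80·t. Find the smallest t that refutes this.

Check each positive integer t in order until 3^t > 80·t.
t = 1: 3^t = 3 and 80·t = 80, so 3 ≤ 80.
t = 2: 3^t = 9 and 80·t = 160, so 9 ≤ 160.
t = 3: 3^t = 27 and 80·t = 240, so 27 ≤ 240.
t = 4: 3^t = 81 and 80·t = 320, so 81 ≤ 320.
t = 5: 3^t = 243 and 80·t = 400, so 243 ≤ 400.
t = 6: 3^t = 729 and 80·t = 480, so 729 > 480.
So t = 6 is the smallest counterexample.

t = 6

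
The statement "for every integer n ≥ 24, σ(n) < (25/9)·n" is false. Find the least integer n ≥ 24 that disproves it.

n = 60

A counterexample is any integer n ≥ 24 such that the claim fails; we check each in order.
For n = 24, 25, 26, 27, …, 57, 58, 59 the conclusion holds.
n = 60: σ(60) = 168; 168 ≥ 500/3.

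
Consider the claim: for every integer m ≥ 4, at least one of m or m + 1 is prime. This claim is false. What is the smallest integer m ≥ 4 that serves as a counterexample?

m = 4: 5 is prime.
m = 5: 5 is prime.
m = 6: 7 is prime.
m = 7: 7 is prime.
m = 8: 8 = 2 × 4; 9 = 3 × 3 — both composite.

m = 8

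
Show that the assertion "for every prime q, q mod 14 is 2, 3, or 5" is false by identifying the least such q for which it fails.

We need the least prime q for which the claim fails.
q = 2: 2 mod 14 = 2.
q = 3: 3 mod 14 = 3.
q = 5: 5 mod 14 = 5.
q = 7: 7 mod 14 = 7 — not in {2, 3, 5}.

q = 7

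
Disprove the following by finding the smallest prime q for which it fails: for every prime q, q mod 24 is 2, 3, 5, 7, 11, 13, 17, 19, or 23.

q = 73

The first 20 eligible values, up to q = 71, all satisfy the conclusion.
q = 73: 73 mod 24 = 1 — not in {2, 3, 5, 7, 11, 13, 17, 19, 23}.
Hence q = 73 is a counterexample.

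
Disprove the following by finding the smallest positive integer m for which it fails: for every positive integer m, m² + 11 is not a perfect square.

m = 5

A counterexample is any positive integer m such that m² + 11 is a perfect square; we check each in order.
m = 1: 1² + 11 = 12, not a perfect square.
m = 2: 2² + 11 = 15, not a perfect square.
m = 3: 3² + 11 = 20, not a perfect square.
m = 4: 4² + 11 = 27, not a perfect square.
m = 5: 5² + 11 = 36 = 6², a perfect square.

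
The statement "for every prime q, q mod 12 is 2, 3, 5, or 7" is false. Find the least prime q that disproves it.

q = 11

Check each prime q in order until the claim fails.
For q = 2, 3, 5, 7 the conclusion holds.
q = 11: 11 mod 12 = 11 — not in {2, 3, 5, 7}.
Hence q = 11 is a counterexample.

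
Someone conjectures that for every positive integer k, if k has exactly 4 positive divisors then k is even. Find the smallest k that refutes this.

We need the least positive integer k for which k has exactly 4 positive divisors but k is odd.
The first 4 eligible values, up to k = 14, all satisfy the conclusion.
k = 15: divisors of 15: 1, 3, 5, 15; 15 is odd.
So k = 15 is the smallest counterexample.

k = 15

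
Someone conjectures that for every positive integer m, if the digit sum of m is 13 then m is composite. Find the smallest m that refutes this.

m = 67

We need the least positive integer m for which the digit sum of m is 13 but m is prime.
m = 49: digit sum 13; 49 is composite.
m = 58: digit sum 13; 58 is composite.
m = 67: digit sum 13; 67 is prime, not composite.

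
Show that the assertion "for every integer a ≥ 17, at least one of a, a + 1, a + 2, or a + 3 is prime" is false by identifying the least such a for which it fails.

a = 24

We need the least integer a ≥ 17 for which a, a + 1, a + 2, a + 3 are all composite.
For a = 17, 18, 19, 20, 21, 22, 23 the conclusion holds.
a = 24: 24 = 2 × 12; 25 = 5 × 5; 26 = 2 × 13; 27 = 3 × 9 — all composite.
Thus a = 24 disproves the claim, and no smaller a works.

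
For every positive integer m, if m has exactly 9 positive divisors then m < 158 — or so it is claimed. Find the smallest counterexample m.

m = 196

We need the least positive integer m for which m has exactly 9 positive divisors but the claim fails.
m = 36: τ(36) = 9; 36 < 158.
m = 100: τ(100) = 9; 100 < 158.
m = 196: τ(196) = 9; 196 ≥ 158.
Hence m = 196 is a counterexample.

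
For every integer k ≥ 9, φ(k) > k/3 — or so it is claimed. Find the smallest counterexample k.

A counterexample is any integer k ≥ 9 such that the claim fails; we check each in order.
k = 9: φ(9) = 6 and 9/3 = 3, so φ(9) > 9/3.
k = 10: φ(10) = 4 and 10/3 = 10/3, so φ(10) > 10/3.
k = 11: φ(11) = 10 and 11/3 = 11/3, so φ(11) > 11/3.
k = 12: φ(12) = 4 and 12/3 = 4, so φ(12) ≤ 12/3.

k = 12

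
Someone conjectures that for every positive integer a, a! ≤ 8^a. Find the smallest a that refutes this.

We need the least positive integer a for which a! > 8^a.
For a = 1, 2, 3, 4, …, 17, 18, 19 the conclusion holds.
a = 20: a! = 2432902008176640000 and 8^a = 1152921504606846976, so 2432902008176640000 > 1152921504606846976.

a = 20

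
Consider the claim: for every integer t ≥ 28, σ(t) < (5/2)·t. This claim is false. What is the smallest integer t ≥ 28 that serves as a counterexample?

t = 36

t = 28: σ(28) = 56; 56 < 70.
t = 29: σ(29) = 30; 30 < 145/2.
t = 30: σ(30) = 72; 72 < 75.
t = 31: σ(31) = 32; 32 < 155/2.
t = 32: σ(32) = 63; 63 < 80.
t = 33: σ(33) = 48; 48 < 165/2.
t = 34: σ(34) = 54; 54 < 85.
t = 35: σ(35) = 48; 48 < 175/2.
t = 36: σ(36) = 91; 91 ≥ 90.
Hence t = 36 is a counterexample.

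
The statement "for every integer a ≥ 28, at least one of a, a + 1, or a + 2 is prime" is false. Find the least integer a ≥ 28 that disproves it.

a = 32

Check each integer a ≥ 28 in order until a, a + 1, a + 2 are all composite.
The first 4 eligible values, up to a = 31, all satisfy the conclusion.
a = 32: 32 = 2 × 16; 33 = 3 × 11; 34 = 2 × 17 — all composite.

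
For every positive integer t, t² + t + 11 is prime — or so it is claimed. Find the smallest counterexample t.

t = 10

A counterexample is any positive integer t such that t² + t + 11 is not prime; we check each in order.
The first 9 eligible values, up to t = 9, all satisfy the conclusion.
t = 10: t² + t + 11 = 121 = 11 × 11, composite.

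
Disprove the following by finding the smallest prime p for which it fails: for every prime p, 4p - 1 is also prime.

p = 7

For p = 2, 3, 5 the conclusion holds.
p = 7: 4p - 1 = 27 = 3 × 9, not prime.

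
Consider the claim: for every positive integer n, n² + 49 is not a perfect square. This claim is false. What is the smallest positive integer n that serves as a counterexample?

Check each positive integer n in order until n² + 49 is a perfect square.
For n = 1, 2, 3, 4, …, 21, 22, 23 the conclusion holds.
n = 24: 24² + 49 = 625 = 25², a perfect square.

n = 24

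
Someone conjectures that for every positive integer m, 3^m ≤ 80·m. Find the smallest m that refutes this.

m = 6

A counterexample is any positive integer m such that 3^m > 80·m; we check each in order.
The first 5 eligible values, up to m = 5, all satisfy the conclusion.
m = 6: 3^m = 729 and 80·m = 480, so 729 > 480.
Thus m = 6 disproves the claim, and no smaller m works.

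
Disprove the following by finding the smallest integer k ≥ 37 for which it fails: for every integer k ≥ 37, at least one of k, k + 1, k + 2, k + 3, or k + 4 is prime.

The first 11 eligible values, up to k = 47, all satisfy the conclusion.
k = 48: 48 = 2 × 24; 49 = 7 × 7; 50 = 2 × 25; 51 = 3 × 17; 52 = 2 × 26 — all composite.
So k = 48 is the smallest counterexample.

k = 48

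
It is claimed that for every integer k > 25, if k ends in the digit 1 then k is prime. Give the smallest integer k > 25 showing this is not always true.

k = 31: 31 ends in 1 and is prime.
k = 41: 41 ends in 1 and is prime.
k = 51: 51 ends in 1; 51 = 3 × 17, composite.
Hence k = 51 is a counterexample.

k = 51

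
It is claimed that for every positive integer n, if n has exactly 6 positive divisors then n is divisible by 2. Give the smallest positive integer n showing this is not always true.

n = 45

We need the least positive integer n for which n has exactly 6 positive divisors but n is not divisible by 2.
n = 12: τ(12) = 6; 12 mod 2 = 0.
n = 18: τ(18) = 6; 18 mod 2 = 0.
n = 20: τ(20) = 6; 20 mod 2 = 0.
n = 28: τ(28) = 6; 28 mod 2 = 0.
n = 32: τ(32) = 6; 32 mod 2 = 0.
n = 44: τ(44) = 6; 44 mod 2 = 0.
n = 45: τ(45) = 6; 45 mod 2 = 1.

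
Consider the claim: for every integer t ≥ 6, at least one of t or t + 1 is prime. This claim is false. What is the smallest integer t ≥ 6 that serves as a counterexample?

t = 6: 7 is prime.
t = 7: 7 is prime.
t = 8: 8 = 2 × 4; 9 = 3 × 3 — both composite.

t = 8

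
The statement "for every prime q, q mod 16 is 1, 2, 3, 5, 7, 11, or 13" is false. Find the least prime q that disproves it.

q = 31

Check each prime q in order until the claim fails.
For q = 2, 3, 5, 7, 11, 13, 17, 19, 23, 29 the conclusion holds.
q = 31: 31 mod 16 = 15 — not in {1, 2, 3, 5, 7, 11, 13}.
So q = 31 is the smallest counterexample.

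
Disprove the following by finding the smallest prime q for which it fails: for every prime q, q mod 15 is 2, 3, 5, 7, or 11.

A counterexample is any prime q such that the claim fails; we check each in order.
The first 5 eligible values, up to q = 11, all satisfy the conclusion.
q = 13: 13 mod 15 = 13 — not in {2, 3, 5, 7, 11}.

q = 13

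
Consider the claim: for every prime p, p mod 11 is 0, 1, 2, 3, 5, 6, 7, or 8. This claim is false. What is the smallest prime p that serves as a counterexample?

p = 31

For p = 2, 3, 5, 7, 11, 13, 17, 19, 23, 29 the conclusion holds.
p = 31: 31 mod 11 = 9 — not in {0, 1, 2, 3, 5, 6, 7, 8}.
So p = 31 is the smallest counterexample.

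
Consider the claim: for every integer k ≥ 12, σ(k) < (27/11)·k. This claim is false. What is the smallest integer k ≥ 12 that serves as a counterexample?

k = 24

A counterexample is any integer k ≥ 12 such that the claim fails; we check each in order.
For k = 12, 13, 14, 15, …, 21, 22, 23 the conclusion holds.
k = 24: σ(24) = 60; 60 ≥ 648/11.
Thus k = 24 disproves the claim, and no smaller k works.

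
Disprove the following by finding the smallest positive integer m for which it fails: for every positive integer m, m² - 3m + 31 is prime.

Check each positive integer m in order until m² - 3m + 31 is not prime.
m = 1: m² - 3m + 31 = 29, prime.
m = 2: m² - 3m + 31 = 29, prime.
m = 3: m² - 3m + 31 = 31, prime.
m = 4: m² - 3m + 31 = 35 = 5 × 7, composite.
Hence m = 4 is a counterexample.

m = 4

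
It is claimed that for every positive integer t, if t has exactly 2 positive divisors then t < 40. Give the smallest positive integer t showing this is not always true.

t = 41

For t = 2, 3, 5, 7, …, 29, 31, 37 the conclusion holds.
t = 41: τ(41) = 2; 41 ≥ 40.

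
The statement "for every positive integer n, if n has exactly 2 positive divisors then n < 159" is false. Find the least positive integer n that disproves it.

A counterexample is any positive integer n such that n has exactly 2 positive divisors but the claim fails; we check each in order.
The first 37 eligible values, up to n = 157, all satisfy the conclusion.
n = 163: τ(163) = 2; 163 ≥ 159.
So n = 163 is the smallest counterexample.

n = 163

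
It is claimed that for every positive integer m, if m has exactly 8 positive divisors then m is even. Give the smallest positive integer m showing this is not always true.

A counterexample is any positive integer m such that m has exactly 8 positive divisors but m is odd; we check each in order.
For m = 24, 30, 40, 42, …, 88, 102, 104 the conclusion holds.
m = 105: divisors of 105: 1, 3, 5, 7, 15, 21, 35, 105; 105 is odd.
So m = 105 is the smallest counterexample.

m = 105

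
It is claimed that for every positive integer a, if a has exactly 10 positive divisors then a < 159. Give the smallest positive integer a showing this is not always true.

We need the least positive integer a for which a has exactly 10 positive divisors but the claim fails.
For a = 48, 80, 112 the conclusion holds.
a = 162: τ(162) = 10; 162 ≥ 159.

a = 162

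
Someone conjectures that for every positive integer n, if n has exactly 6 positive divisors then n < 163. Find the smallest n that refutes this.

n = 164

Check each positive integer n in order until n has exactly 6 positive divisors but the claim fails.
For n = 12, 18, 20, 28, …, 147, 148, 153 the conclusion holds.
n = 164: τ(164) = 6; 164 ≥ 163.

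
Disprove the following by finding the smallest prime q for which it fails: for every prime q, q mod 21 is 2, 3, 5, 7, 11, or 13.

q = 17

Check each prime q in order until the claim fails.
For q = 2, 3, 5, 7, 11, 13 the conclusion holds.
q = 17: 17 mod 21 = 17 — not in {2, 3, 5, 7, 11, 13}.
So q = 17 is the smallest counterexample.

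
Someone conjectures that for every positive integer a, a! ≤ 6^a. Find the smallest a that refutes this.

a = 14

Check each positive integer a in order until a! > 6^a.
For a = 1, 2, 3, 4, …, 11, 12, 13 the conclusion holds.
a = 14: a! = 87178291200 and 6^a = 78364164096, so 87178291200 > 78364164096.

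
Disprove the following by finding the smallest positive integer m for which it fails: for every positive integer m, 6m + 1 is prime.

m = 4

For m = 1, 2, 3 the conclusion holds.
m = 4: 6m + 1 = 25 = 5 × 5, composite.
Hence m = 4 is a counterexample.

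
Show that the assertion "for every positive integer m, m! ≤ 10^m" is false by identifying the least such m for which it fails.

A counterexample is any positive integer m such that m! > 10^m; we check each in order.
For m = 1, 2, 3, 4, …, 22, 23, 24 the conclusion holds.
m = 25: m! = 15511210043330985984000000 and 10^m = 10000000000000000000000000, so 15511210043330985984000000 > 10000000000000000000000000.
So m = 25 is the smallest counterexample.

m = 25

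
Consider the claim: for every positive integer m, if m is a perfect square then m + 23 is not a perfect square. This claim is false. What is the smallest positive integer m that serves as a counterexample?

m = 121

A counterexample is any positive integer m such that m is a perfect square but m + 23 is a perfect square; we check each in order.
For m = 1, 4, 9, 16, 25, 36, 49, 64, 81, 100 the conclusion holds.
m = 121: 121 = 11² and 121 + 23 = 144 = 12².
Thus m = 121 disproves the claim, and no smaller m works.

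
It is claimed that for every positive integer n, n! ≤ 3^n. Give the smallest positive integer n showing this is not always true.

For n = 1, 2, 3, 4, 5, 6 the conclusion holds.
n = 7: n! = 5040 and 3^n = 2187, so 5040 > 2187.
Thus n = 7 disproves the claim, and no smaller n works.

n = 7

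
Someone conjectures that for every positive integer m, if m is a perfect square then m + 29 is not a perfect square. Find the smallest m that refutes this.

m = 196

Check each positive integer m in order until m is a perfect square but m + 29 is a perfect square.
For m = 1, 4, 9, 16, …, 121, 144, 169 the conclusion holds.
m = 196: 196 = 14² and 196 + 29 = 225 = 15².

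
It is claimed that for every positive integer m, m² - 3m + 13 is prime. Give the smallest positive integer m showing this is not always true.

For m = 1, 2, 3, 4, …, 9, 10, 11 the conclusion holds.
m = 12: m² - 3m + 13 = 121 = 11 × 11, composite.

m = 12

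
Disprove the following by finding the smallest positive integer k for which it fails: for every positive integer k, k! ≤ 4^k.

k = 1: k! = 1 and 4^k = 4, so 1 ≤ 4.
k = 2: k! = 2 and 4^k = 16, so 2 ≤ 16.
k = 3: k! = 6 and 4^k = 64, so 6 ≤ 64.
k = 4: k! = 24 and 4^k = 256, so 24 ≤ 256.
k = 5: k! = 120 and 4^k = 1024, so 120 ≤ 1024.
k = 6: k! = 720 and 4^k = 4096, so 720 ≤ 4096.
k = 7: k! = 5040 and 4^k = 16384, so 5040 ≤ 16384.
k = 8: k! = 40320 and 4^k = 65536, so 40320 ≤ 65536.
k = 9: k! = 362880 and 4^k = 262144, so 362880 > 262144.
So k = 9 is the smallest counterexample.

k = 9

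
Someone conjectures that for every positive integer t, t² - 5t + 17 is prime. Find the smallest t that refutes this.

t = 13

For t = 1, 2, 3, 4, …, 10, 11, 12 the conclusion holds.
t = 13: t² - 5t + 17 = 121 = 11 × 11, composite.
Thus t = 13 disproves the claim, and no smaller t works.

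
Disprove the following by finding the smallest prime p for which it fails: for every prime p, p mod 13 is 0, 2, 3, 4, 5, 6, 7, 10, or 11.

We need the least prime p for which the claim fails.
For p = 2, 3, 5, 7, …, 37, 41, 43 the conclusion holds.
p = 47: 47 mod 13 = 8 — not in {0, 2, 3, 4, 5, 6, 7, 10, 11}.

p = 47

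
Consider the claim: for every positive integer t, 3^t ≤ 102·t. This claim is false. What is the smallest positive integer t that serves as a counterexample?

t = 6

t = 1: 3^t = 3 and 102·t = 102, so 3 ≤ 102.
t = 2: 3^t = 9 and 102·t = 204, so 9 ≤ 204.
t = 3: 3^t = 27 and 102·t = 306, so 27 ≤ 306.
t = 4: 3^t = 81 and 102·t = 408, so 81 ≤ 408.
t = 5: 3^t = 243 and 102·t = 510, so 243 ≤ 510.
t = 6: 3^t = 729 and 102·t = 612, so 729 > 612.
Thus t = 6 disproves the claim, and no smaller t works.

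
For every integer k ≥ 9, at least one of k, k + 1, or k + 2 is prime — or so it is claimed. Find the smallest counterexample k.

k = 14

A counterexample is any integer k ≥ 9 such that k, k + 1, k + 2 are all composite; we check each in order.
The first 5 eligible values, up to k = 13, all satisfy the conclusion.
k = 14: 14 = 2 × 7; 15 = 3 × 5; 16 = 2 × 8 — all composite.
Thus k = 14 disproves the claim, and no smaller k works.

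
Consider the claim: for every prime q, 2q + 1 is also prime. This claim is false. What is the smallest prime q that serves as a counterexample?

q = 7

Check each prime q in order until 2q + 1 is not prime.
q = 2: 2q + 1 = 5, prime.
q = 3: 2q + 1 = 7, prime.
q = 5: 2q + 1 = 11, prime.
q = 7: 2q + 1 = 15 = 3 × 5, not prime.
Hence q = 7 is a counterexample.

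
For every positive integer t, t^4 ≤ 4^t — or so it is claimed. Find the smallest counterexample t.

t = 3

Check each positive integer t in order until t^4 > 4^t.
For t = 1, 2 the conclusion holds.
t = 3: t^4 = 81 and 4^t = 64, so 81 > 64.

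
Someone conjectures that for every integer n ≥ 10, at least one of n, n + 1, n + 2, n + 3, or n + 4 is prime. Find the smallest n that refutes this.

We need the least integer n ≥ 10 for which n, n + 1, n + 2, n + 3, n + 4 are all composite.
For n = 10, 11, 12, 13, …, 21, 22, 23 the conclusion holds.
n = 24: 24 = 2 × 12; 25 = 5 × 5; 26 = 2 × 13; 27 = 3 × 9; 28 = 2 × 14 — all composite.

n = 24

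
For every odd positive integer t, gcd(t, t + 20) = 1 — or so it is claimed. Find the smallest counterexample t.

t = 1: gcd(1, 21) = 1.
t = 3: gcd(3, 23) = 1.
t = 5: gcd(5, 25) = 5.

t = 5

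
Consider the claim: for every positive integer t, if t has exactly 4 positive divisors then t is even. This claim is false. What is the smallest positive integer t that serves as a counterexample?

t = 6: divisors of 6: 1, 2, 3, 6; 6 is even.
t = 8: divisors of 8: 1, 2, 4, 8; 8 is even.
t = 10: divisors of 10: 1, 2, 5, 10; 10 is even.
t = 14: divisors of 14: 1, 2, 7, 14; 14 is even.
t = 15: divisors of 15: 1, 3, 5, 15; 15 is odd.
Thus t = 15 disproves the claim, and no smaller t works.

t = 15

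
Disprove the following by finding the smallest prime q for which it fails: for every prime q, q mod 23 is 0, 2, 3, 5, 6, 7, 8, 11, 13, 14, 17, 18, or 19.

For q = 2, 3, 5, 7, …, 31, 37, 41 the conclusion holds.
q = 43: 43 mod 23 = 20 — not in {0, 2, 3, 5, 6, 7, 8, 11, 13, 14, 17, 18, 19}.

q = 43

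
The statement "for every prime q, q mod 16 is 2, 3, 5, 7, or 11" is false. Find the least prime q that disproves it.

Check each prime q in order until the claim fails.
For q = 2, 3, 5, 7, 11 the conclusion holds.
q = 13: 13 mod 16 = 13 — not in {2, 3, 5, 7, 11}.
Thus q = 13 disproves the claim, and no smaller q works.

q = 13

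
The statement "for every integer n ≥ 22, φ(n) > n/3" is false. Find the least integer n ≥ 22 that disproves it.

For n = 22, 23 the conclusion holds.
n = 24: φ(24) = 8 and 24/3 = 8, so φ(24) ≤ 24/3.

n = 24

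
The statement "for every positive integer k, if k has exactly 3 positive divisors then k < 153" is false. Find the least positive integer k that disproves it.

For k = 4, 9, 25, 49, 121 the conclusion holds.
k = 169: τ(169) = 3; 169 ≥ 153.
Hence k = 169 is a counterexample.

k = 169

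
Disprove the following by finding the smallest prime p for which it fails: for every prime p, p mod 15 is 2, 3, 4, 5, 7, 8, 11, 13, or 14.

A counterexample is any prime p such that the claim fails; we check each in order.
For p = 2, 3, 5, 7, 11, 13, 17, 19, 23, 29 the conclusion holds.
p = 31: 31 mod 15 = 1 — not in {2, 3, 4, 5, 7, 8, 11, 13, 14}.

p = 31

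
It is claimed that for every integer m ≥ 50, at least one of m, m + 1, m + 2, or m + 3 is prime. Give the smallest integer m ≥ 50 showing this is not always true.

m = 54

We need the least integer m ≥ 50 for which m, m + 1, m + 2, m + 3 are all composite.
m = 50: 53 is prime.
m = 51: 53 is prime.
m = 52: 53 is prime.
m = 53: 53 is prime.
m = 54: 54 = 2 × 27; 55 = 5 × 11; 56 = 2 × 28; 57 = 3 × 19 — all composite.
Thus m = 54 disproves the claim, and no smaller m works.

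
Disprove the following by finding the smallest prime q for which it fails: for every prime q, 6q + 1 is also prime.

q = 19

We need the least prime q for which 6q + 1 is not prime.
q = 2: 6q + 1 = 13, prime.
q = 3: 6q + 1 = 19, prime.
q = 5: 6q + 1 = 31, prime.
q = 7: 6q + 1 = 43, prime.
q = 11: 6q + 1 = 67, prime.
q = 13: 6q + 1 = 79, prime.
q = 17: 6q + 1 = 103, prime.
q = 19: 6q + 1 = 115 = 5 × 23, not prime.
So q = 19 is the smallest counterexample.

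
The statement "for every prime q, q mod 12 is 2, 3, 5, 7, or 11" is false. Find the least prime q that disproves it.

We need the least prime q for which the claim fails.
The first 5 eligible values, up to q = 11, all satisfy the conclusion.
q = 13: 13 mod 12 = 1 — not in {2, 3, 5, 7, 11}.

q = 13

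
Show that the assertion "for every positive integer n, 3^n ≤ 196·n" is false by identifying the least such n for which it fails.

n = 7

The first 6 eligible values, up to n = 6, all satisfy the conclusion.
n = 7: 3^n = 2187 and 196·n = 1372, so 2187 > 1372.
Hence n = 7 is a counterexample.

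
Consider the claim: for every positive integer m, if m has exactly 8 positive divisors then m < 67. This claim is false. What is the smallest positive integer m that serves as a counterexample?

A counterexample is any positive integer m such that m has exactly 8 positive divisors but the claim fails; we check each in order.
For m = 24, 30, 40, 42, 54, 56, 66 the conclusion holds.
m = 70: τ(70) = 8; 70 ≥ 67.
Thus m = 70 disproves the claim, and no smaller m works.

m = 70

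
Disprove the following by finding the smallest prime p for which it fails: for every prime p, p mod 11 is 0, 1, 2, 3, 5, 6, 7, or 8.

p = 31

For p = 2, 3, 5, 7, 11, 13, 17, 19, 23, 29 the conclusion holds.
p = 31: 31 mod 11 = 9 — not in {0, 1, 2, 3, 5, 6, 7, 8}.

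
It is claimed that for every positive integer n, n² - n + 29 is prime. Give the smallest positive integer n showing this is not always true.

n = 3

We need the least positive integer n for which n² - n + 29 is not prime.
n = 1: n² - n + 29 = 29, prime.
n = 2: n² - n + 29 = 31, prime.
n = 3: n² - n + 29 = 35 = 5 × 7, composite.
Hence n = 3 is a counterexample.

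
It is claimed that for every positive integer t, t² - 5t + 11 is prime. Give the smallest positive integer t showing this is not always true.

Check each positive integer t in order until t² - 5t + 11 is not prime.
The first 6 eligible values, up to t = 6, all satisfy the conclusion.
t = 7: t² - 5t + 11 = 25 = 5 × 5, composite.

t = 7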